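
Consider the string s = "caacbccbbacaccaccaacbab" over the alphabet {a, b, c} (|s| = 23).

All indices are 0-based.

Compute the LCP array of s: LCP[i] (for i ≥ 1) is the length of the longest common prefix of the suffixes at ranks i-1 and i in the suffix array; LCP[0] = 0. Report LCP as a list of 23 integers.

rank→(start, suffix):
  0 → (17, 'aacbab')
  1 → (1, 'aacbccbbacaccaccaacbab')
  2 → (21, 'ab')
  3 → (9, 'acaccaccaacbab')
  4 → (18, 'acbab')
  5 → (2, 'acbccbbacaccaccaacbab')
  6 → (14, 'accaacbab')
  7 → (11, 'accaccaacbab')
  8 → (22, 'b')
  9 → (20, 'bab')
  10 → (8, 'bacaccaccaacbab')
  11 → (7, 'bbacaccaccaacbab')
  12 → (4, 'bccbbacaccaccaacbab')
  13 → (16, 'caacbab')
  14 → (0, 'caacbccbbacaccaccaacbab')
  15 → (13, 'caccaacbab')
  16 → (10, 'caccaccaacbab')
  17 → (19, 'cbab')
  18 → (6, 'cbbacaccaccaacbab')
  19 → (3, 'cbccbbacaccaccaacbab')
  20 → (15, 'ccaacbab')
  21 → (12, 'ccaccaacbab')
  22 → (5, 'ccbbacaccaccaacbab')

SA = [17, 1, 21, 9, 18, 2, 14, 11, 22, 20, 8, 7, 4, 16, 0, 13, 10, 19, 6, 3, 15, 12, 5]
i: (SA[i-1],SA[i]) lcp shared
  1: (17,1) 4 'aacb'
  2: (1,21) 1 'a'
  3: (21,9) 1 'a'
  4: (9,18) 2 'ac'
  5: (18,2) 3 'acb'
  6: (2,14) 2 'ac'
  7: (14,11) 4 'acca'
  8: (11,22) 0 ''
  9: (22,20) 1 'b'
  10: (20,8) 2 'ba'
  11: (8,7) 1 'b'
  12: (7,4) 1 'b'
  13: (4,16) 0 ''
  14: (16,0) 5 'caacb'
  15: (0,13) 2 'ca'
  16: (13,10) 5 'cacca'
  17: (10,19) 1 'c'
  18: (19,6) 2 'cb'
  19: (6,3) 2 'cb'
  20: (3,15) 1 'c'
  21: (15,12) 3 'cca'
  22: (12,5) 2 'cc'

[0, 4, 1, 1, 2, 3, 2, 4, 0, 1, 2, 1, 1, 0, 5, 2, 5, 1, 2, 2, 1, 3, 2]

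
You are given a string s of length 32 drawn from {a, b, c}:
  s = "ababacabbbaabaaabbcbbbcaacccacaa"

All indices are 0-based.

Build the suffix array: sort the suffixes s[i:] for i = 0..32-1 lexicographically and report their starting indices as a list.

[31, 30, 13, 10, 14, 23, 11, 0, 2, 6, 15, 28, 4, 24, 12, 9, 1, 3, 8, 7, 19, 20, 16, 21, 17, 29, 22, 5, 27, 18, 26, 25]

rank→(start, suffix):
  0 → (31, 'a')
  1 → (30, 'aa')
  2 → (13, 'aaabbcbbbcaacccacaa')
  3 → (10, 'aabaaabbcbbbcaacccacaa')
  4 → (14, 'aabbcbbbcaacccacaa')
  5 → (23, 'aacccacaa')
  6 → (11, 'abaaabbcbbbcaacccacaa')
  7 → (0, 'ababacabbbaabaaabbcbbbcaacccacaa')
  8 → (2, 'abacabbbaabaaabbcbbbcaacccacaa')
  9 → (6, 'abbbaabaaabbcbbbcaacccacaa')
  10 → (15, 'abbcbbbcaacccacaa')
  11 → (28, 'acaa')
  12 → (4, 'acabbbaabaaabbcbbbcaacccacaa')
  13 → (24, 'acccacaa')
  14 → (12, 'baaabbcbbbcaacccacaa')
  15 → (9, 'baabaaabbcbbbcaacccacaa')
  16 → (1, 'babacabbbaabaaabbcbbbcaacccacaa')
  17 → (3, 'bacabbbaabaaabbcbbbcaacccacaa')
  18 → (8, 'bbaabaaabbcbbbcaacccacaa')
  19 → (7, 'bbbaabaaabbcbbbcaacccacaa')
  20 → (19, 'bbbcaacccacaa')
  21 → (20, 'bbcaacccacaa')
  22 → (16, 'bbcbbbcaacccacaa')
  23 → (21, 'bcaacccacaa')
  24 → (17, 'bcbbbcaacccacaa')
  25 → (29, 'caa')
  26 → (22, 'caacccacaa')
  27 → (5, 'cabbbaabaaabbcbbbcaacccacaa')
  28 → (27, 'cacaa')
  29 → (18, 'cbbbcaacccacaa')
  30 → (26, 'ccacaa')
  31 → (25, 'cccacaa')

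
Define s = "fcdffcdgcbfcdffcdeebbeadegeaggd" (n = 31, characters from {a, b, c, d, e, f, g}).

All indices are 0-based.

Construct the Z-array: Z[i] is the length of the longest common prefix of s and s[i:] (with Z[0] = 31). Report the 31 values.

[31, 0, 0, 1, 3, 0, 0, 0, 0, 0, 7, 0, 0, 1, 3, 0, 0, 0, 0, 0, 0, 0, 0, 0, 0, 0, 0, 0, 0, 0, 0]

Z[0]=31
i=1: fresh scan; Z[1]=0
i=2: fresh scan; Z[2]=0
i=3: fresh scan; Z[3]=1 extend→box=[3,4)
i=4: fresh scan; Z[4]=3 extend→box=[4,7)
i=5: min(r-i=2, Z[1]=0)=0; Z[5]=0
i=6: min(r-i=1, Z[2]=0)=0; Z[6]=0
i=7: fresh scan; Z[7]=0
i=8: fresh scan; Z[8]=0
i=9: fresh scan; Z[9]=0
i=10: fresh scan; Z[10]=7 extend→box=[10,17)
i=11: min(r-i=6, Z[1]=0)=0; Z[11]=0
i=12: min(r-i=5, Z[2]=0)=0; Z[12]=0
i=13: min(r-i=4, Z[3]=1)=1; Z[13]=1
i=14: min(r-i=3, Z[4]=3)=3; Z[14]=3
i=15: min(r-i=2, Z[5]=0)=0; Z[15]=0
i=16: min(r-i=1, Z[6]=0)=0; Z[16]=0
i=17: fresh scan; Z[17]=0
i=18: fresh scan; Z[18]=0
i=19: fresh scan; Z[19]=0
i=20: fresh scan; Z[20]=0
i=21: fresh scan; Z[21]=0
i=22: fresh scan; Z[22]=0
i=23: fresh scan; Z[23]=0
i=24: fresh scan; Z[24]=0
i=25: fresh scan; Z[25]=0
i=26: fresh scan; Z[26]=0
i=27: fresh scan; Z[27]=0
i=28: fresh scan; Z[28]=0
i=29: fresh scan; Z[29]=0
i=30: fresh scan; Z[30]=0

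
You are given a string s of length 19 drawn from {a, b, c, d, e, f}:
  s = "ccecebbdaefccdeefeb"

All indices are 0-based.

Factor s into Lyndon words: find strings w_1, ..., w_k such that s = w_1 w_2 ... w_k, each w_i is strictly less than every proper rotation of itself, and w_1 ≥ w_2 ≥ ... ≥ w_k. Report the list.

["ccece", "bbd", "aefccdeefeb"]

emit factor 1: 'ccece' (i=0, period=5)
emit factor 2: 'bbd' (i=5, period=3)
emit factor 3: 'aefccdeefeb' (i=8, period=11)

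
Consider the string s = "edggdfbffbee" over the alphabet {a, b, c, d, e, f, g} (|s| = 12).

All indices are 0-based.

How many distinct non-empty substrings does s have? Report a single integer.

rank | idx | suffix
   0 |   9 | bee
   1 |   6 | bffbee
   2 |   4 | dfbffbee
   3 |   1 | dggdfbffbee
   4 |  11 | e
   5 |   0 | edggdfbffbee
   6 |  10 | ee
   7 |   8 | fbee
   8 |   5 | fbffbee
   9 |   7 | ffbee
  10 |   3 | gdfbffbee
  11 |   2 | ggdfbffbee

SA = [9, 6, 4, 1, 11, 0, 10, 8, 5, 7, 3, 2]
[i] adj suffixes → lcp
  [1] 9/6 → 1 ('b')
  [2] 6/4 → 0 ('')
  [3] 4/1 → 1 ('d')
  [4] 1/11 → 0 ('')
  [5] 11/0 → 1 ('e')
  [6] 0/10 → 1 ('e')
  [7] 10/8 → 0 ('')
  [8] 8/5 → 2 ('fb')
  [9] 5/7 → 1 ('f')
  [10] 7/3 → 0 ('')
  [11] 3/2 → 1 ('g')

n(n+1)/2 = 12·13/2 = 78
Σ LCP = 0 + 1 + 0 + 1 + 0 + 1 + 1 + 0 + 2 + 1 + 0 + 1 = 8
distinct = 78 − 8 = 70

70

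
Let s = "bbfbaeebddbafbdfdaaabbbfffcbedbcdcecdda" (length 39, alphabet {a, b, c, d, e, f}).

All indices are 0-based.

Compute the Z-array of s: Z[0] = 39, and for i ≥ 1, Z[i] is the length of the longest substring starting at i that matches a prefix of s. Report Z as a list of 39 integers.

Z[0]=39
i=1: i≥r, start 0; Z[1]=1 extend→box=[1,2)
i=2: i≥r, start 0; Z[2]=0
i=3: i≥r, start 0; Z[3]=1 extend→box=[3,4)
i=4: i≥r, start 0; Z[4]=0
i=5: i≥r, start 0; Z[5]=0
i=6: i≥r, start 0; Z[6]=0
i=7: i≥r, start 0; Z[7]=1 extend→box=[7,8)
i=8: i≥r, start 0; Z[8]=0
i=9: i≥r, start 0; Z[9]=0
i=10: i≥r, start 0; Z[10]=1 extend→box=[10,11)
i=11: i≥r, start 0; Z[11]=0
i=12: i≥r, start 0; Z[12]=0
i=13: i≥r, start 0; Z[13]=1 extend→box=[13,14)
i=14: i≥r, start 0; Z[14]=0
i=15: i≥r, start 0; Z[15]=0
i=16: i≥r, start 0; Z[16]=0
i=17: i≥r, start 0; Z[17]=0
i=18: i≥r, start 0; Z[18]=0
i=19: i≥r, start 0; Z[19]=0
i=20: i≥r, start 0; Z[20]=2 extend→box=[20,22)
i=21: min(r-i=1, Z[1]=1)=1; Z[21]=3 extend→box=[21,24)
i=22: min(r-i=2, Z[1]=1)=1; Z[22]=1
i=23: min(r-i=1, Z[2]=0)=0; Z[23]=0
i=24: i≥r, start 0; Z[24]=0
i=25: i≥r, start 0; Z[25]=0
i=26: i≥r, start 0; Z[26]=0
i=27: i≥r, start 0; Z[27]=1 extend→box=[27,28)
i=28: i≥r, start 0; Z[28]=0
i=29: i≥r, start 0; Z[29]=0
i=30: i≥r, start 0; Z[30]=1 extend→box=[30,31)
i=31: i≥r, start 0; Z[31]=0
i=32: i≥r, start 0; Z[32]=0
i=33: i≥r, start 0; Z[33]=0
i=34: i≥r, start 0; Z[34]=0
i=35: i≥r, start 0; Z[35]=0
i=36: i≥r, start 0; Z[36]=0
i=37: i≥r, start 0; Z[37]=0
i=38: i≥r, start 0; Z[38]=0

[39, 1, 0, 1, 0, 0, 0, 1, 0, 0, 1, 0, 0, 1, 0, 0, 0, 0, 0, 0, 2, 3, 1, 0, 0, 0, 0, 1, 0, 0, 1, 0, 0, 0, 0, 0, 0, 0, 0]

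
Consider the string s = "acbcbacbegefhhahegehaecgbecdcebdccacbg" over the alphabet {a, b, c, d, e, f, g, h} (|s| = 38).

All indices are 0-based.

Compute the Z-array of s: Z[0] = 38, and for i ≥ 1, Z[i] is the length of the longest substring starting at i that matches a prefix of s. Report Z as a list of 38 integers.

Z[0]=38
i=1: outside box; Z[1]=0
i=2: outside box; Z[2]=0
i=3: outside box; Z[3]=0
i=4: outside box; Z[4]=0
i=5: outside box; Z[5]=3 extend→box=[5,8)
i=6: min(r-i=2, Z[1]=0)=0; Z[6]=0
i=7: min(r-i=1, Z[2]=0)=0; Z[7]=0
i=8: outside box; Z[8]=0
i=9: outside box; Z[9]=0
i=10: outside box; Z[10]=0
i=11: outside box; Z[11]=0
i=12: outside box; Z[12]=0
i=13: outside box; Z[13]=0
i=14: outside box; Z[14]=1 extend→box=[14,15)
i=15: outside box; Z[15]=0
i=16: outside box; Z[16]=0
i=17: outside box; Z[17]=0
i=18: outside box; Z[18]=0
i=19: outside box; Z[19]=0
i=20: outside box; Z[20]=1 extend→box=[20,21)
i=21: outside box; Z[21]=0
i=22: outside box; Z[22]=0
i=23: outside box; Z[23]=0
i=24: outside box; Z[24]=0
i=25: outside box; Z[25]=0
i=26: outside box; Z[26]=0
i=27: outside box; Z[27]=0
i=28: outside box; Z[28]=0
i=29: outside box; Z[29]=0
i=30: outside box; Z[30]=0
i=31: outside box; Z[31]=0
i=32: outside box; Z[32]=0
i=33: outside box; Z[33]=0
i=34: outside box; Z[34]=3 extend→box=[34,37)
i=35: min(r-i=2, Z[1]=0)=0; Z[35]=0
i=36: min(r-i=1, Z[2]=0)=0; Z[36]=0
i=37: outside box; Z[37]=0

[38, 0, 0, 0, 0, 3, 0, 0, 0, 0, 0, 0, 0, 0, 1, 0, 0, 0, 0, 0, 1, 0, 0, 0, 0, 0, 0, 0, 0, 0, 0, 0, 0, 0, 3, 0, 0, 0]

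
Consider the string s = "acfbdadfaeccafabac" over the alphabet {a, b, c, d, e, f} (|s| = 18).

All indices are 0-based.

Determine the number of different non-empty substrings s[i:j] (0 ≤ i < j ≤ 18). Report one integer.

rank | idx | suffix
   0 |  14 | abac
   1 |  16 | ac
   2 |   0 | acfbdadfaeccafabac
   3 |   5 | adfaeccafabac
   4 |   8 | aeccafabac
   5 |  12 | afabac
   6 |  15 | bac
   7 |   3 | bdadfaeccafabac
   8 |  17 | c
   9 |  11 | cafabac
  10 |  10 | ccafabac
  11 |   1 | cfbdadfaeccafabac
  12 |   4 | dadfaeccafabac
  13 |   6 | dfaeccafabac
  14 |   9 | eccafabac
  15 |  13 | fabac
  16 |   7 | faeccafabac
  17 |   2 | fbdadfaeccafabac

SA = [14, 16, 0, 5, 8, 12, 15, 3, 17, 11, 10, 1, 4, 6, 9, 13, 7, 2]
i: (SA[i-1],SA[i]) lcp shared
  1: (14,16) 1 'a'
  2: (16,0) 2 'ac'
  3: (0,5) 1 'a'
  4: (5,8) 1 'a'
  5: (8,12) 1 'a'
  6: (12,15) 0 ''
  7: (15,3) 1 'b'
  8: (3,17) 0 ''
  9: (17,11) 1 'c'
  10: (11,10) 1 'c'
  11: (10,1) 1 'c'
  12: (1,4) 0 ''
  13: (4,6) 1 'd'
  14: (6,9) 0 ''
  15: (9,13) 0 ''
  16: (13,7) 2 'fa'
  17: (7,2) 1 'f'

n(n+1)/2 = 18·19/2 = 171
Σ LCP = 0 + 1 + 2 + 1 + 1 + 1 + 0 + 1 + 0 + 1 + 1 + 1 + 0 + 1 + 0 + 0 + 2 + 1 = 14
distinct = 171 − 14 = 157

157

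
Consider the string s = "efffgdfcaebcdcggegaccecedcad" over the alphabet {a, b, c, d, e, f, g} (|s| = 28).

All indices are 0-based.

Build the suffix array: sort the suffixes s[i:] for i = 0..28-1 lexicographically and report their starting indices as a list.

[18, 26, 8, 10, 25, 7, 19, 11, 20, 22, 13, 27, 24, 12, 5, 9, 21, 23, 0, 16, 6, 1, 2, 3, 17, 4, 15, 14]

rank | idx | suffix
   0 |  18 | accecedcad
   1 |  26 | ad
   2 |   8 | aebcdcggegaccecedcad
   3 |  10 | bcdcggegaccecedcad
   4 |  25 | cad
   5 |   7 | caebcdcggegaccecedcad
   6 |  19 | ccecedcad
   7 |  11 | cdcggegaccecedcad
   8 |  20 | cecedcad
   9 |  22 | cedcad
  10 |  13 | cggegaccecedcad
  11 |  27 | d
  12 |  24 | dcad
  13 |  12 | dcggegaccecedcad
  14 |   5 | dfcaebcdcggegaccecedcad
  15 |   9 | ebcdcggegaccecedcad
  16 |  21 | ecedcad
  17 |  23 | edcad
  18 |   0 | efffgdfcaebcdcggegaccecedcad
  19 |  16 | egaccecedcad
  20 |   6 | fcaebcdcggegaccecedcad
  21 |   1 | fffgdfcaebcdcggegaccecedcad
  22 |   2 | ffgdfcaebcdcggegaccecedcad
  23 |   3 | fgdfcaebcdcggegaccecedcad
  24 |  17 | gaccecedcad
  25 |   4 | gdfcaebcdcggegaccecedcad
  26 |  15 | gegaccecedcad
  27 |  14 | ggegaccecedcad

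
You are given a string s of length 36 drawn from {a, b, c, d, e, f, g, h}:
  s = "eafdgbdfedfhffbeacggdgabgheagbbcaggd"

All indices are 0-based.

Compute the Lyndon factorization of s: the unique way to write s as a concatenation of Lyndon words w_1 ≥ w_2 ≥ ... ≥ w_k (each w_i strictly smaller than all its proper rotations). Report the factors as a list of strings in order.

["e", "afdgbdfedfhffbe", "acggdg", "abgheagbbcaggd"]

emit factor 1: 'e' (i=0, period=1)
emit factor 2: 'afdgbdfedfhffbe' (i=1, period=15)
emit factor 3: 'acggdg' (i=16, period=6)
emit factor 4: 'abgheagbbcaggd' (i=22, period=14)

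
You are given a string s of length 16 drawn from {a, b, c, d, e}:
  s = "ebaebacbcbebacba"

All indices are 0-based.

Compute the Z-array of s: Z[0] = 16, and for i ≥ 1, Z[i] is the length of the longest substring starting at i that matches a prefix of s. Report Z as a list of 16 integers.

Z[0]=16
i=1: outside box; Z[1]=0
i=2: outside box; Z[2]=0
i=3: outside box; Z[3]=3 scan→box=[3,6)
i=4: min(r-i=2, Z[1]=0)=0; Z[4]=0
i=5: min(r-i=1, Z[2]=0)=0; Z[5]=0
i=6: outside box; Z[6]=0
i=7: outside box; Z[7]=0
i=8: outside box; Z[8]=0
i=9: outside box; Z[9]=0
i=10: outside box; Z[10]=3 scan→box=[10,13)
i=11: min(r-i=2, Z[1]=0)=0; Z[11]=0
i=12: min(r-i=1, Z[2]=0)=0; Z[12]=0
i=13: outside box; Z[13]=0
i=14: outside box; Z[14]=0
i=15: outside box; Z[15]=0

[16, 0, 0, 3, 0, 0, 0, 0, 0, 0, 3, 0, 0, 0, 0, 0]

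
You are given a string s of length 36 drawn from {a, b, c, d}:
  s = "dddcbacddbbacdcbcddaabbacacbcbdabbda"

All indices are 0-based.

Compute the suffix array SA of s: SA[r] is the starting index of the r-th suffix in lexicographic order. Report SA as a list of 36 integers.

rank→(start, suffix):
  0 → (35, 'a')
  1 → (19, 'aabbacacbcbdabbda')
  2 → (20, 'abbacacbcbdabbda')
  3 → (31, 'abbda')
  4 → (23, 'acacbcbdabbda')
  5 → (25, 'acbcbdabbda')
  6 → (11, 'acdcbcddaabbacacbcbdabbda')
  7 → (5, 'acddbbacdcbcddaabbacacbcbdabbda')
  8 → (22, 'bacacbcbdabbda')
  9 → (10, 'bacdcbcddaabbacacbcbdabbda')
  10 → (4, 'bacddbbacdcbcddaabbacacbcbdabbda')
  11 → (21, 'bbacacbcbdabbda')
  12 → (9, 'bbacdcbcddaabbacacbcbdabbda')
  13 → (32, 'bbda')
  14 → (27, 'bcbdabbda')
  15 → (15, 'bcddaabbacacbcbdabbda')
  16 → (33, 'bda')
  17 → (29, 'bdabbda')
  18 → (24, 'cacbcbdabbda')
  19 → (3, 'cbacddbbacdcbcddaabbacacbcbdabbda')
  20 → (26, 'cbcbdabbda')
  21 → (14, 'cbcddaabbacacbcbdabbda')
  22 → (28, 'cbdabbda')
  23 → (12, 'cdcbcddaabbacacbcbdabbda')
  24 → (16, 'cddaabbacacbcbdabbda')
  25 → (6, 'cddbbacdcbcddaabbacacbcbdabbda')
  26 → (34, 'da')
  27 → (18, 'daabbacacbcbdabbda')
  28 → (30, 'dabbda')
  29 → (8, 'dbbacdcbcddaabbacacbcbdabbda')
  30 → (2, 'dcbacddbbacdcbcddaabbacacbcbdabbda')
  31 → (13, 'dcbcddaabbacacbcbdabbda')
  32 → (17, 'ddaabbacacbcbdabbda')
  33 → (7, 'ddbbacdcbcddaabbacacbcbdabbda')
  34 → (1, 'ddcbacddbbacdcbcddaabbacacbcbdabbda')
  35 → (0, 'dddcbacddbbacdcbcddaabbacacbcbdabbda')

[35, 19, 20, 31, 23, 25, 11, 5, 22, 10, 4, 21, 9, 32, 27, 15, 33, 29, 24, 3, 26, 14, 28, 12, 16, 6, 34, 18, 30, 8, 2, 13, 17, 7, 1, 0]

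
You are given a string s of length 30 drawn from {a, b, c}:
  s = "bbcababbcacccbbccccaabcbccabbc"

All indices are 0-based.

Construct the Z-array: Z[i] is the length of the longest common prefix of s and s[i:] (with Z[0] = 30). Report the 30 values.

Z[0]=30
i=1: outside box; Z[1]=1 scan→box=[1,2)
i=2: outside box; Z[2]=0
i=3: outside box; Z[3]=0
i=4: outside box; Z[4]=1 scan→box=[4,5)
i=5: outside box; Z[5]=0
i=6: outside box; Z[6]=4 scan→box=[6,10)
i=7: min(r-i=3, Z[1]=1)=1; Z[7]=1
i=8: min(r-i=2, Z[2]=0)=0; Z[8]=0
i=9: min(r-i=1, Z[3]=0)=0; Z[9]=0
i=10: outside box; Z[10]=0
i=11: outside box; Z[11]=0
i=12: outside box; Z[12]=0
i=13: outside box; Z[13]=3 scan→box=[13,16)
i=14: min(r-i=2, Z[1]=1)=1; Z[14]=1
i=15: min(r-i=1, Z[2]=0)=0; Z[15]=0
i=16: outside box; Z[16]=0
i=17: outside box; Z[17]=0
i=18: outside box; Z[18]=0
i=19: outside box; Z[19]=0
i=20: outside box; Z[20]=0
i=21: outside box; Z[21]=1 scan→box=[21,22)
i=22: outside box; Z[22]=0
i=23: outside box; Z[23]=1 scan→box=[23,24)
i=24: outside box; Z[24]=0
i=25: outside box; Z[25]=0
i=26: outside box; Z[26]=0
i=27: outside box; Z[27]=3 scan→box=[27,30)
i=28: min(r-i=2, Z[1]=1)=1; Z[28]=1
i=29: min(r-i=1, Z[2]=0)=0; Z[29]=0

[30, 1, 0, 0, 1, 0, 4, 1, 0, 0, 0, 0, 0, 3, 1, 0, 0, 0, 0, 0, 0, 1, 0, 1, 0, 0, 0, 3, 1, 0]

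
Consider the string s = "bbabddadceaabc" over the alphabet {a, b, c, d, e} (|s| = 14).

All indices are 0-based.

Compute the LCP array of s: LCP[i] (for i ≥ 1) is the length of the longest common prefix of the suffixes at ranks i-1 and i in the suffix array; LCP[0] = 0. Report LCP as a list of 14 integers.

sorted suffixes:
  #0 SA[0]=10  'aabc'
  #1 SA[1]=11  'abc'
  #2 SA[2]=2  'abddadceaabc'
  #3 SA[3]=6  'adceaabc'
  #4 SA[4]=1  'babddadceaabc'
  #5 SA[5]=0  'bbabddadceaabc'
  #6 SA[6]=12  'bc'
  #7 SA[7]=3  'bddadceaabc'
  #8 SA[8]=13  'c'
  #9 SA[9]=8  'ceaabc'
  #10 SA[10]=5  'dadceaabc'
  #11 SA[11]=7  'dceaabc'
  #12 SA[12]=4  'ddadceaabc'
  #13 SA[13]=9  'eaabc'

SA = [10, 11, 2, 6, 1, 0, 12, 3, 13, 8, 5, 7, 4, 9]
rank  pair      lcp
   1  s[10:],s[11:]  1  'a'
   2  s[11:],s[2:]  2  'ab'
   3  s[2:],s[6:]  1  'a'
   4  s[6:],s[1:]  0  ''
   5  s[1:],s[0:]  1  'b'
   6  s[0:],s[12:]  1  'b'
   7  s[12:],s[3:]  1  'b'
   8  s[3:],s[13:]  0  ''
   9  s[13:],s[8:]  1  'c'
  10  s[8:],s[5:]  0  ''
  11  s[5:],s[7:]  1  'd'
  12  s[7:],s[4:]  1  'd'
  13  s[4:],s[9:]  0  ''

[0, 1, 2, 1, 0, 1, 1, 1, 0, 1, 0, 1, 1, 0]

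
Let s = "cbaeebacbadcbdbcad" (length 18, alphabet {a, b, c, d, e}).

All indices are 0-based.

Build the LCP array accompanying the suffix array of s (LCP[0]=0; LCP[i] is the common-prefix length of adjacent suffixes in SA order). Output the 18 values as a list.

[0, 1, 2, 1, 0, 2, 2, 1, 1, 0, 1, 3, 2, 0, 1, 1, 0, 1]

sorted suffixes:
  #0 SA[0]=6  'acbadcbdbcad'
  #1 SA[1]=16  'ad'
  #2 SA[2]=9  'adcbdbcad'
  #3 SA[3]=2  'aeebacbadcbdbcad'
  #4 SA[4]=5  'bacbadcbdbcad'
  #5 SA[5]=8  'badcbdbcad'
  #6 SA[6]=1  'baeebacbadcbdbcad'
  #7 SA[7]=14  'bcad'
  #8 SA[8]=12  'bdbcad'
  #9 SA[9]=15  'cad'
  #10 SA[10]=7  'cbadcbdbcad'
  #11 SA[11]=0  'cbaeebacbadcbdbcad'
  #12 SA[12]=11  'cbdbcad'
  #13 SA[13]=17  'd'
  #14 SA[14]=13  'dbcad'
  #15 SA[15]=10  'dcbdbcad'
  #16 SA[16]=4  'ebacbadcbdbcad'
  #17 SA[17]=3  'eebacbadcbdbcad'

SA = [6, 16, 9, 2, 5, 8, 1, 14, 12, 15, 7, 0, 11, 17, 13, 10, 4, 3]
[i] adj suffixes → lcp
  [1] 6/16 → 1 ('a')
  [2] 16/9 → 2 ('ad')
  [3] 9/2 → 1 ('a')
  [4] 2/5 → 0 ('')
  [5] 5/8 → 2 ('ba')
  [6] 8/1 → 2 ('ba')
  [7] 1/14 → 1 ('b')
  [8] 14/12 → 1 ('b')
  [9] 12/15 → 0 ('')
  [10] 15/7 → 1 ('c')
  [11] 7/0 → 3 ('cba')
  [12] 0/11 → 2 ('cb')
  [13] 11/17 → 0 ('')
  [14] 17/13 → 1 ('d')
  [15] 13/10 → 1 ('d')
  [16] 10/4 → 0 ('')
  [17] 4/3 → 1 ('e')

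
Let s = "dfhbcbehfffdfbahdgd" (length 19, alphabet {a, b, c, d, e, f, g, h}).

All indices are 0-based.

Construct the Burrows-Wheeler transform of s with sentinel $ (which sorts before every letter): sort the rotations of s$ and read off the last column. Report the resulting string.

dbfhcbgf$hbdffhddfae

rank  rotation              last
    0  $dfhbcbehfffdfbahdgd  d
    1  ahdgd$dfhbcbehfffdfb  b
    2  bahdgd$dfhbcbehfffdf  f
    3  bcbehfffdfbahdgd$dfh  h
    4  behfffdfbahdgd$dfhbc  c
    5  cbehfffdfbahdgd$dfhb  b
    6  d$dfhbcbehfffdfbahdg  g
    7  dfbahdgd$dfhbcbehfff  f
    8  dfhbcbehfffdfbahdgd$  $
    9  dgd$dfhbcbehfffdfbah  h
   10  ehfffdfbahdgd$dfhbcb  b
   11  fbahdgd$dfhbcbehfffd  d
   12  fdfbahdgd$dfhbcbehff  f
   13  ffdfbahdgd$dfhbcbehf  f
   14  fffdfbahdgd$dfhbcbeh  h
   15  fhbcbehfffdfbahdgd$d  d
   16  gd$dfhbcbehfffdfbahd  d
   17  hbcbehfffdfbahdgd$df  f
   18  hdgd$dfhbcbehfffdfba  a
   19  hfffdfbahdgd$dfhbcbe  e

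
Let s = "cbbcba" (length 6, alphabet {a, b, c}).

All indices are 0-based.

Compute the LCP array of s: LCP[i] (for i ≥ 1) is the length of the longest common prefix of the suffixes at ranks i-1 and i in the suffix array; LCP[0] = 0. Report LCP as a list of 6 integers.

[0, 0, 1, 1, 0, 2]

sorted suffixes:
  #0 SA[0]=5  'a'
  #1 SA[1]=4  'ba'
  #2 SA[2]=1  'bbcba'
  #3 SA[3]=2  'bcba'
  #4 SA[4]=3  'cba'
  #5 SA[5]=0  'cbbcba'

SA = [5, 4, 1, 2, 3, 0]
[i] adj suffixes → lcp
  [1] 5/4 → 0 ('')
  [2] 4/1 → 1 ('b')
  [3] 1/2 → 1 ('b')
  [4] 2/3 → 0 ('')
  [5] 3/0 → 2 ('cb')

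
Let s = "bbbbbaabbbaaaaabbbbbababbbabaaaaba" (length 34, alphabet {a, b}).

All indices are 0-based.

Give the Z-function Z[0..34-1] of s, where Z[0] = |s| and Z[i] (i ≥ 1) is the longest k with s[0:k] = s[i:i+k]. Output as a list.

[34, 4, 3, 2, 1, 0, 0, 3, 2, 1, 0, 0, 0, 0, 0, 6, 4, 3, 2, 1, 0, 1, 0, 3, 2, 1, 0, 1, 0, 0, 0, 0, 1, 0]

Z[0]=34
i=1: outside box; Z[1]=4 scan→box=[1,5)
i=2: min(r-i=3, Z[1]=4)=3; Z[2]=3
i=3: min(r-i=2, Z[2]=3)=2; Z[3]=2
i=4: min(r-i=1, Z[3]=2)=1; Z[4]=1
i=5: outside box; Z[5]=0
i=6: outside box; Z[6]=0
i=7: outside box; Z[7]=3 scan→box=[7,10)
i=8: min(r-i=2, Z[1]=4)=2; Z[8]=2
i=9: min(r-i=1, Z[2]=3)=1; Z[9]=1
i=10: outside box; Z[10]=0
i=11: outside box; Z[11]=0
i=12: outside box; Z[12]=0
i=13: outside box; Z[13]=0
i=14: outside box; Z[14]=0
i=15: outside box; Z[15]=6 scan→box=[15,21)
i=16: min(r-i=5, Z[1]=4)=4; Z[16]=4
i=17: min(r-i=4, Z[2]=3)=3; Z[17]=3
i=18: min(r-i=3, Z[3]=2)=2; Z[18]=2
i=19: min(r-i=2, Z[4]=1)=1; Z[19]=1
i=20: min(r-i=1, Z[5]=0)=0; Z[20]=0
i=21: outside box; Z[21]=1 scan→box=[21,22)
i=22: outside box; Z[22]=0
i=23: outside box; Z[23]=3 scan→box=[23,26)
i=24: min(r-i=2, Z[1]=4)=2; Z[24]=2
i=25: min(r-i=1, Z[2]=3)=1; Z[25]=1
i=26: outside box; Z[26]=0
i=27: outside box; Z[27]=1 scan→box=[27,28)
i=28: outside box; Z[28]=0
i=29: outside box; Z[29]=0
i=30: outside box; Z[30]=0
i=31: outside box; Z[31]=0
i=32: outside box; Z[32]=1 scan→box=[32,33)
i=33: outside box; Z[33]=0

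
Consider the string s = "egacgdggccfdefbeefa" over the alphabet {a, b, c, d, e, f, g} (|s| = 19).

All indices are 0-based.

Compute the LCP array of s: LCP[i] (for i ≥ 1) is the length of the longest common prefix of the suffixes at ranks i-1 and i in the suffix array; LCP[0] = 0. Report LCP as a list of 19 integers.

[0, 1, 0, 0, 1, 1, 0, 1, 0, 1, 2, 1, 0, 1, 1, 0, 1, 1, 1]

rank | idx | suffix
   0 |  18 | a
   1 |   2 | acgdggccfdefbeefa
   2 |  14 | beefa
   3 |   8 | ccfdefbeefa
   4 |   9 | cfdefbeefa
   5 |   3 | cgdggccfdefbeefa
   6 |  11 | defbeefa
   7 |   5 | dggccfdefbeefa
   8 |  15 | eefa
   9 |  16 | efa
  10 |  12 | efbeefa
  11 |   0 | egacgdggccfdefbeefa
  12 |  17 | fa
  13 |  13 | fbeefa
  14 |  10 | fdefbeefa
  15 |   1 | gacgdggccfdefbeefa
  16 |   7 | gccfdefbeefa
  17 |   4 | gdggccfdefbeefa
  18 |   6 | ggccfdefbeefa

SA = [18, 2, 14, 8, 9, 3, 11, 5, 15, 16, 12, 0, 17, 13, 10, 1, 7, 4, 6]
[i] adj suffixes → lcp
  [1] 18/2 → 1 ('a')
  [2] 2/14 → 0 ('')
  [3] 14/8 → 0 ('')
  [4] 8/9 → 1 ('c')
  [5] 9/3 → 1 ('c')
  [6] 3/11 → 0 ('')
  [7] 11/5 → 1 ('d')
  [8] 5/15 → 0 ('')
  [9] 15/16 → 1 ('e')
  [10] 16/12 → 2 ('ef')
  [11] 12/0 → 1 ('e')
  [12] 0/17 → 0 ('')
  [13] 17/13 → 1 ('f')
  [14] 13/10 → 1 ('f')
  [15] 10/1 → 0 ('')
  [16] 1/7 → 1 ('g')
  [17] 7/4 → 1 ('g')
  [18] 4/6 → 1 ('g')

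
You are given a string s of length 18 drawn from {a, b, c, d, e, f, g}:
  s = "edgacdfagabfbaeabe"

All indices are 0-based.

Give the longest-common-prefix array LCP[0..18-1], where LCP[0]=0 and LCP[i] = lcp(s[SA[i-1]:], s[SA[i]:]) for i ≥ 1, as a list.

sorted suffixes:
  #0 SA[0]=15  'abe'
  #1 SA[1]=9  'abfbaeabe'
  #2 SA[2]=3  'acdfagabfbaeabe'
  #3 SA[3]=13  'aeabe'
  #4 SA[4]=7  'agabfbaeabe'
  #5 SA[5]=12  'baeabe'
  #6 SA[6]=16  'be'
  #7 SA[7]=10  'bfbaeabe'
  #8 SA[8]=4  'cdfagabfbaeabe'
  #9 SA[9]=5  'dfagabfbaeabe'
  #10 SA[10]=1  'dgacdfagabfbaeabe'
  #11 SA[11]=17  'e'
  #12 SA[12]=14  'eabe'
  #13 SA[13]=0  'edgacdfagabfbaeabe'
  #14 SA[14]=6  'fagabfbaeabe'
  #15 SA[15]=11  'fbaeabe'
  #16 SA[16]=8  'gabfbaeabe'
  #17 SA[17]=2  'gacdfagabfbaeabe'

SA = [15, 9, 3, 13, 7, 12, 16, 10, 4, 5, 1, 17, 14, 0, 6, 11, 8, 2]
rank  pair      lcp
   1  s[15:],s[9:]  2  'ab'
   2  s[9:],s[3:]  1  'a'
   3  s[3:],s[13:]  1  'a'
   4  s[13:],s[7:]  1  'a'
   5  s[7:],s[12:]  0  ''
   6  s[12:],s[16:]  1  'b'
   7  s[16:],s[10:]  1  'b'
   8  s[10:],s[4:]  0  ''
   9  s[4:],s[5:]  0  ''
  10  s[5:],s[1:]  1  'd'
  11  s[1:],s[17:]  0  ''
  12  s[17:],s[14:]  1  'e'
  13  s[14:],s[0:]  1  'e'
  14  s[0:],s[6:]  0  ''
  15  s[6:],s[11:]  1  'f'
  16  s[11:],s[8:]  0  ''
  17  s[8:],s[2:]  2  'ga'

[0, 2, 1, 1, 1, 0, 1, 1, 0, 0, 1, 0, 1, 1, 0, 1, 0, 2]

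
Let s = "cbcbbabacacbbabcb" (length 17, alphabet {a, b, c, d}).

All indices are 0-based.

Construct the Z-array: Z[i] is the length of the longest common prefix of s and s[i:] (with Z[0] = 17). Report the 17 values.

[17, 0, 2, 0, 0, 0, 0, 0, 1, 0, 2, 0, 0, 0, 0, 2, 0]

Z[0]=17
i=1: i≥r, start 0; Z[1]=0
i=2: i≥r, start 0; Z[2]=2 grow→box=[2,4)
i=3: min(r-i=1, Z[1]=0)=0; Z[3]=0
i=4: i≥r, start 0; Z[4]=0
i=5: i≥r, start 0; Z[5]=0
i=6: i≥r, start 0; Z[6]=0
i=7: i≥r, start 0; Z[7]=0
i=8: i≥r, start 0; Z[8]=1 grow→box=[8,9)
i=9: i≥r, start 0; Z[9]=0
i=10: i≥r, start 0; Z[10]=2 grow→box=[10,12)
i=11: min(r-i=1, Z[1]=0)=0; Z[11]=0
i=12: i≥r, start 0; Z[12]=0
i=13: i≥r, start 0; Z[13]=0
i=14: i≥r, start 0; Z[14]=0
i=15: i≥r, start 0; Z[15]=2 grow→box=[15,17)
i=16: min(r-i=1, Z[1]=0)=0; Z[16]=0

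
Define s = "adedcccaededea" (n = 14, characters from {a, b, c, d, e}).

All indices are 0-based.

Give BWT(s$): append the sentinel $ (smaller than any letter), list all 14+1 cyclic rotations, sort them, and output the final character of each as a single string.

rank  rotation         last
    0  $adedcccaededea  a
    1  a$adedcccaedede  e
    2  adedcccaededea$  $
    3  aededea$adedccc  c
    4  caededea$adedcc  c
    5  ccaededea$adedc  c
    6  cccaededea$aded  d
    7  dcccaededea$ade  e
    8  dea$adedcccaede  e
    9  dedcccaededea$a  a
   10  dedea$adedcccae  e
   11  ea$adedcccaeded  d
   12  edcccaededea$ad  d
   13  edea$adedcccaed  d
   14  ededea$adedccca  a

ae$cccdeeaeddda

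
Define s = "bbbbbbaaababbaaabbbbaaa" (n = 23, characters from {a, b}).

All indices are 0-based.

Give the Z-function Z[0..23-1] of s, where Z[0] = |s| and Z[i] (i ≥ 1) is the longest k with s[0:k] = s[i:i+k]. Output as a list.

[23, 5, 4, 3, 2, 1, 0, 0, 0, 1, 0, 2, 1, 0, 0, 0, 4, 3, 2, 1, 0, 0, 0]

Z[0]=23
i=1: fresh scan; Z[1]=5 extend→box=[1,6)
i=2: min(r-i=4, Z[1]=5)=4; Z[2]=4
i=3: min(r-i=3, Z[2]=4)=3; Z[3]=3
i=4: min(r-i=2, Z[3]=3)=2; Z[4]=2
i=5: min(r-i=1, Z[4]=2)=1; Z[5]=1
i=6: fresh scan; Z[6]=0
i=7: fresh scan; Z[7]=0
i=8: fresh scan; Z[8]=0
i=9: fresh scan; Z[9]=1 extend→box=[9,10)
i=10: fresh scan; Z[10]=0
i=11: fresh scan; Z[11]=2 extend→box=[11,13)
i=12: min(r-i=1, Z[1]=5)=1; Z[12]=1
i=13: fresh scan; Z[13]=0
i=14: fresh scan; Z[14]=0
i=15: fresh scan; Z[15]=0
i=16: fresh scan; Z[16]=4 extend→box=[16,20)
i=17: min(r-i=3, Z[1]=5)=3; Z[17]=3
i=18: min(r-i=2, Z[2]=4)=2; Z[18]=2
i=19: min(r-i=1, Z[3]=3)=1; Z[19]=1
i=20: fresh scan; Z[20]=0
i=21: fresh scan; Z[21]=0
i=22: fresh scan; Z[22]=0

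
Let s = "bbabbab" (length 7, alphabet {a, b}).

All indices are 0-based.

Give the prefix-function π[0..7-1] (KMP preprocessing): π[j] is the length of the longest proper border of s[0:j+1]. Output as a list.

[0, 1, 0, 1, 2, 3, 4]

π[0] = 0
j=1 s[j]='b': π[1]=1 (border 'b')
j=2 s[j]='a': k: 1→0; π[2]=0 (border '')
j=3 s[j]='b': π[3]=1 (border 'b')
j=4 s[j]='b': π[4]=2 (border 'bb')
j=5 s[j]='a': π[5]=3 (border 'bba')
j=6 s[j]='b': π[6]=4 (border 'bbab')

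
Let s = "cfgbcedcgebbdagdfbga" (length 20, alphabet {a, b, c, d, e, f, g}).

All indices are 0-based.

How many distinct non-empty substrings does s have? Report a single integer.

197

rank→(start, suffix):
  0 → (19, 'a')
  1 → (13, 'agdfbga')
  2 → (10, 'bbdagdfbga')
  3 → (3, 'bcedcgebbdagdfbga')
  4 → (11, 'bdagdfbga')
  5 → (17, 'bga')
  6 → (4, 'cedcgebbdagdfbga')
  7 → (0, 'cfgbcedcgebbdagdfbga')
  8 → (7, 'cgebbdagdfbga')
  9 → (12, 'dagdfbga')
  10 → (6, 'dcgebbdagdfbga')
  11 → (15, 'dfbga')
  12 → (9, 'ebbdagdfbga')
  13 → (5, 'edcgebbdagdfbga')
  14 → (16, 'fbga')
  15 → (1, 'fgbcedcgebbdagdfbga')
  16 → (18, 'ga')
  17 → (2, 'gbcedcgebbdagdfbga')
  18 → (14, 'gdfbga')
  19 → (8, 'gebbdagdfbga')

SA = [19, 13, 10, 3, 11, 17, 4, 0, 7, 12, 6, 15, 9, 5, 16, 1, 18, 2, 14, 8]
[i] adj suffixes → lcp
  [1] 19/13 → 1 ('a')
  [2] 13/10 → 0 ('')
  [3] 10/3 → 1 ('b')
  [4] 3/11 → 1 ('b')
  [5] 11/17 → 1 ('b')
  [6] 17/4 → 0 ('')
  [7] 4/0 → 1 ('c')
  [8] 0/7 → 1 ('c')
  [9] 7/12 → 0 ('')
  [10] 12/6 → 1 ('d')
  [11] 6/15 → 1 ('d')
  [12] 15/9 → 0 ('')
  [13] 9/5 → 1 ('e')
  [14] 5/16 → 0 ('')
  [15] 16/1 → 1 ('f')
  [16] 1/18 → 0 ('')
  [17] 18/2 → 1 ('g')
  [18] 2/14 → 1 ('g')
  [19] 14/8 → 1 ('g')

n(n+1)/2 = 20·21/2 = 210
Σ LCP = 0 + 1 + 0 + 1 + 1 + 1 + 0 + 1 + 1 + 0 + 1 + 1 + 0 + 1 + 0 + 1 + 0 + 1 + 1 + 1 = 13
distinct = 210 − 13 = 197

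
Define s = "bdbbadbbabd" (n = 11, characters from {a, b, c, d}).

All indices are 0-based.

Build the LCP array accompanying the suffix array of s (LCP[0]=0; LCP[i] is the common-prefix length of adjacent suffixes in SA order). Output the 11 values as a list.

[0, 1, 0, 2, 1, 3, 1, 2, 0, 1, 4]

rank | idx | suffix
   0 |   8 | abd
   1 |   4 | adbbabd
   2 |   7 | babd
   3 |   3 | badbbabd
   4 |   6 | bbabd
   5 |   2 | bbadbbabd
   6 |   9 | bd
   7 |   0 | bdbbadbbabd
   8 |  10 | d
   9 |   5 | dbbabd
  10 |   1 | dbbadbbabd

SA = [8, 4, 7, 3, 6, 2, 9, 0, 10, 5, 1]
[i] adj suffixes → lcp
  [1] 8/4 → 1 ('a')
  [2] 4/7 → 0 ('')
  [3] 7/3 → 2 ('ba')
  [4] 3/6 → 1 ('b')
  [5] 6/2 → 3 ('bba')
  [6] 2/9 → 1 ('b')
  [7] 9/0 → 2 ('bd')
  [8] 0/10 → 0 ('')
  [9] 10/5 → 1 ('d')
  [10] 5/1 → 4 ('dbba')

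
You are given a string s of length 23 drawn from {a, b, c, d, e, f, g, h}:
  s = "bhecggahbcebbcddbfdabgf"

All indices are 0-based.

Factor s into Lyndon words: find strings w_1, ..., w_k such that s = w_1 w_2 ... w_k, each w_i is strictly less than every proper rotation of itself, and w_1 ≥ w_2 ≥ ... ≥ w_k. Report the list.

["bhecgg", "ahbcebbcddbfd", "abgf"]

emit factor 1: 'bhecgg' (i=0, period=6)
emit factor 2: 'ahbcebbcddbfd' (i=6, period=13)
emit factor 3: 'abgf' (i=19, period=4)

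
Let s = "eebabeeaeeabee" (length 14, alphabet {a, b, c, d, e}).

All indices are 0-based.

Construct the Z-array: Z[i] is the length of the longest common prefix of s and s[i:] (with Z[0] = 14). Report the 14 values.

[14, 1, 0, 0, 0, 2, 1, 0, 2, 1, 0, 0, 2, 1]

Z[0]=14
i=1: outside box; Z[1]=1 grow→box=[1,2)
i=2: outside box; Z[2]=0
i=3: outside box; Z[3]=0
i=4: outside box; Z[4]=0
i=5: outside box; Z[5]=2 grow→box=[5,7)
i=6: min(r-i=1, Z[1]=1)=1; Z[6]=1
i=7: outside box; Z[7]=0
i=8: outside box; Z[8]=2 grow→box=[8,10)
i=9: min(r-i=1, Z[1]=1)=1; Z[9]=1
i=10: outside box; Z[10]=0
i=11: outside box; Z[11]=0
i=12: outside box; Z[12]=2 grow→box=[12,14)
i=13: min(r-i=1, Z[1]=1)=1; Z[13]=1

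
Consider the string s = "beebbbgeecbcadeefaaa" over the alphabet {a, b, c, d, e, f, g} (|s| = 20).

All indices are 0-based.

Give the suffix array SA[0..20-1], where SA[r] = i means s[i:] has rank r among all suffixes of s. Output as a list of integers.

[19, 18, 17, 12, 3, 4, 10, 0, 5, 11, 9, 13, 2, 8, 1, 7, 14, 15, 16, 6]

rank | idx | suffix
   0 |  19 | a
   1 |  18 | aa
   2 |  17 | aaa
   3 |  12 | adeefaaa
   4 |   3 | bbbgeecbcadeefaaa
   5 |   4 | bbgeecbcadeefaaa
   6 |  10 | bcadeefaaa
   7 |   0 | beebbbgeecbcadeefaaa
   8 |   5 | bgeecbcadeefaaa
   9 |  11 | cadeefaaa
  10 |   9 | cbcadeefaaa
  11 |  13 | deefaaa
  12 |   2 | ebbbgeecbcadeefaaa
  13 |   8 | ecbcadeefaaa
  14 |   1 | eebbbgeecbcadeefaaa
  15 |   7 | eecbcadeefaaa
  16 |  14 | eefaaa
  17 |  15 | efaaa
  18 |  16 | faaa
  19 |   6 | geecbcadeefaaa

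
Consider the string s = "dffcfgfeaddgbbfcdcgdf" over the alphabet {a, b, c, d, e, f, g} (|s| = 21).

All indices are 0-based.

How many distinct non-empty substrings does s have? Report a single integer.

sorted suffixes:
  #0 SA[0]=8  'addgbbfcdcgdf'
  #1 SA[1]=12  'bbfcdcgdf'
  #2 SA[2]=13  'bfcdcgdf'
  #3 SA[3]=15  'cdcgdf'
  #4 SA[4]=3  'cfgfeaddgbbfcdcgdf'
  #5 SA[5]=17  'cgdf'
  #6 SA[6]=16  'dcgdf'
  #7 SA[7]=9  'ddgbbfcdcgdf'
  #8 SA[8]=19  'df'
  #9 SA[9]=0  'dffcfgfeaddgbbfcdcgdf'
  #10 SA[10]=10  'dgbbfcdcgdf'
  #11 SA[11]=7  'eaddgbbfcdcgdf'
  #12 SA[12]=20  'f'
  #13 SA[13]=14  'fcdcgdf'
  #14 SA[14]=2  'fcfgfeaddgbbfcdcgdf'
  #15 SA[15]=6  'feaddgbbfcdcgdf'
  #16 SA[16]=1  'ffcfgfeaddgbbfcdcgdf'
  #17 SA[17]=4  'fgfeaddgbbfcdcgdf'
  #18 SA[18]=11  'gbbfcdcgdf'
  #19 SA[19]=18  'gdf'
  #20 SA[20]=5  'gfeaddgbbfcdcgdf'

SA = [8, 12, 13, 15, 3, 17, 16, 9, 19, 0, 10, 7, 20, 14, 2, 6, 1, 4, 11, 18, 5]
rank  pair      lcp
   1  s[8:],s[12:]  0  ''
   2  s[12:],s[13:]  1  'b'
   3  s[13:],s[15:]  0  ''
   4  s[15:],s[3:]  1  'c'
   5  s[3:],s[17:]  1  'c'
   6  s[17:],s[16:]  0  ''
   7  s[16:],s[9:]  1  'd'
   8  s[9:],s[19:]  1  'd'
   9  s[19:],s[0:]  2  'df'
  10  s[0:],s[10:]  1  'd'
  11  s[10:],s[7:]  0  ''
  12  s[7:],s[20:]  0  ''
  13  s[20:],s[14:]  1  'f'
  14  s[14:],s[2:]  2  'fc'
  15  s[2:],s[6:]  1  'f'
  16  s[6:],s[1:]  1  'f'
  17  s[1:],s[4:]  1  'f'
  18  s[4:],s[11:]  0  ''
  19  s[11:],s[18:]  1  'g'
  20  s[18:],s[5:]  1  'g'

n(n+1)/2 = 21·22/2 = 231
Σ LCP = 0 + 0 + 1 + 0 + 1 + 1 + 0 + 1 + 1 + 2 + 1 + 0 + 0 + 1 + 2 + 1 + 1 + 1 + 0 + 1 + 1 = 16
distinct = 231 − 16 = 215

215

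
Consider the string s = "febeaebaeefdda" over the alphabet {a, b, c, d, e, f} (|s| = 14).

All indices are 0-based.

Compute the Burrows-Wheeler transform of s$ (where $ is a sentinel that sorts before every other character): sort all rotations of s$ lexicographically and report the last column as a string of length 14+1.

rank  rotation         last
    0  $febeaebaeefdda  a
    1  a$febeaebaeefdd  d
    2  aebaeefdda$febe  e
    3  aeefdda$febeaeb  b
    4  baeefdda$febeae  e
    5  beaebaeefdda$fe  e
    6  da$febeaebaeefd  d
    7  dda$febeaebaeef  f
    8  eaebaeefdda$feb  b
    9  ebaeefdda$febea  a
   10  ebeaebaeefdda$f  f
   11  eefdda$febeaeba  a
   12  efdda$febeaebae  e
   13  fdda$febeaebaee  e
   14  febeaebaeefdda$  $

adebeedfbafaee$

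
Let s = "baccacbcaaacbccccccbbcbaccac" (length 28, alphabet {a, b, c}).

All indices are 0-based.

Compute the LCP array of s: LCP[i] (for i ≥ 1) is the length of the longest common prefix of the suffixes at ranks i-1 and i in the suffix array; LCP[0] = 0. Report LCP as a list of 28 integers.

[0, 2, 1, 2, 4, 2, 5, 0, 6, 1, 1, 2, 2, 0, 1, 2, 3, 1, 2, 2, 3, 1, 4, 2, 2, 3, 4, 5]

sorted suffixes:
  #0 SA[0]=8  'aaacbccccccbbcbaccac'
  #1 SA[1]=9  'aacbccccccbbcbaccac'
  #2 SA[2]=26  'ac'
  #3 SA[3]=4  'acbcaaacbccccccbbcbaccac'
  #4 SA[4]=10  'acbccccccbbcbaccac'
  #5 SA[5]=23  'accac'
  #6 SA[6]=1  'accacbcaaacbccccccbbcbaccac'
  #7 SA[7]=22  'baccac'
  #8 SA[8]=0  'baccacbcaaacbccccccbbcbaccac'
  #9 SA[9]=19  'bbcbaccac'
  #10 SA[10]=6  'bcaaacbccccccbbcbaccac'
  #11 SA[11]=20  'bcbaccac'
  #12 SA[12]=12  'bccccccbbcbaccac'
  #13 SA[13]=27  'c'
  #14 SA[14]=7  'caaacbccccccbbcbaccac'
  #15 SA[15]=25  'cac'
  #16 SA[16]=3  'cacbcaaacbccccccbbcbaccac'
  #17 SA[17]=21  'cbaccac'
  #18 SA[18]=18  'cbbcbaccac'
  #19 SA[19]=5  'cbcaaacbccccccbbcbaccac'
  #20 SA[20]=11  'cbccccccbbcbaccac'
  #21 SA[21]=24  'ccac'
  #22 SA[22]=2  'ccacbcaaacbccccccbbcbaccac'
  #23 SA[23]=17  'ccbbcbaccac'
  #24 SA[24]=16  'cccbbcbaccac'
  #25 SA[25]=15  'ccccbbcbaccac'
  #26 SA[26]=14  'cccccbbcbaccac'
  #27 SA[27]=13  'ccccccbbcbaccac'

SA = [8, 9, 26, 4, 10, 23, 1, 22, 0, 19, 6, 20, 12, 27, 7, 25, 3, 21, 18, 5, 11, 24, 2, 17, 16, 15, 14, 13]
rank  pair      lcp
   1  s[8:],s[9:]  2  'aa'
   2  s[9:],s[26:]  1  'a'
   3  s[26:],s[4:]  2  'ac'
   4  s[4:],s[10:]  4  'acbc'
   5  s[10:],s[23:]  2  'ac'
   6  s[23:],s[1:]  5  'accac'
   7  s[1:],s[22:]  0  ''
   8  s[22:],s[0:]  6  'baccac'
   9  s[0:],s[19:]  1  'b'
  10  s[19:],s[6:]  1  'b'
  11  s[6:],s[20:]  2  'bc'
  12  s[20:],s[12:]  2  'bc'
  13  s[12:],s[27:]  0  ''
  14  s[27:],s[7:]  1  'c'
  15  s[7:],s[25:]  2  'ca'
  16  s[25:],s[3:]  3  'cac'
  17  s[3:],s[21:]  1  'c'
  18  s[21:],s[18:]  2  'cb'
  19  s[18:],s[5:]  2  'cb'
  20  s[5:],s[11:]  3  'cbc'
  21  s[11:],s[24:]  1  'c'
  22  s[24:],s[2:]  4  'ccac'
  23  s[2:],s[17:]  2  'cc'
  24  s[17:],s[16:]  2  'cc'
  25  s[16:],s[15:]  3  'ccc'
  26  s[15:],s[14:]  4  'cccc'
  27  s[14:],s[13:]  5  'ccccc'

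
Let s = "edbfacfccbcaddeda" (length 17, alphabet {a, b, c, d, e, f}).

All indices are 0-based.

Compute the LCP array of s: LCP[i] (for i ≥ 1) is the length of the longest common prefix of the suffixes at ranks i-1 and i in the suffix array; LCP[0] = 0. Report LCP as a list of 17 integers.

[0, 1, 1, 0, 1, 0, 1, 1, 1, 0, 1, 1, 1, 0, 2, 0, 1]

rank | idx | suffix
   0 |  16 | a
   1 |   4 | acfccbcaddeda
   2 |  11 | addeda
   3 |   9 | bcaddeda
   4 |   2 | bfacfccbcaddeda
   5 |  10 | caddeda
   6 |   8 | cbcaddeda
   7 |   7 | ccbcaddeda
   8 |   5 | cfccbcaddeda
   9 |  15 | da
  10 |   1 | dbfacfccbcaddeda
  11 |  12 | ddeda
  12 |  13 | deda
  13 |  14 | eda
  14 |   0 | edbfacfccbcaddeda
  15 |   3 | facfccbcaddeda
  16 |   6 | fccbcaddeda

SA = [16, 4, 11, 9, 2, 10, 8, 7, 5, 15, 1, 12, 13, 14, 0, 3, 6]
[i] adj suffixes → lcp
  [1] 16/4 → 1 ('a')
  [2] 4/11 → 1 ('a')
  [3] 11/9 → 0 ('')
  [4] 9/2 → 1 ('b')
  [5] 2/10 → 0 ('')
  [6] 10/8 → 1 ('c')
  [7] 8/7 → 1 ('c')
  [8] 7/5 → 1 ('c')
  [9] 5/15 → 0 ('')
  [10] 15/1 → 1 ('d')
  [11] 1/12 → 1 ('d')
  [12] 12/13 → 1 ('d')
  [13] 13/14 → 0 ('')
  [14] 14/0 → 2 ('ed')
  [15] 0/3 → 0 ('')
  [16] 3/6 → 1 ('f')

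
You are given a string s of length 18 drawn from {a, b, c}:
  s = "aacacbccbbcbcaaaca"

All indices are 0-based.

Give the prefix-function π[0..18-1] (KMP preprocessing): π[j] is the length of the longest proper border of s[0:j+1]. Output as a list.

π[0] = 0
j=1 s[j]='a': π[1]=1 (border 'a')
j=2 s[j]='c': k: 1→0; π[2]=0 (border '')
j=3 s[j]='a': π[3]=1 (border 'a')
j=4 s[j]='c': k: 1→0; π[4]=0 (border '')
j=5 s[j]='b': π[5]=0 (border '')
j=6 s[j]='c': π[6]=0 (border '')
j=7 s[j]='c': π[7]=0 (border '')
j=8 s[j]='b': π[8]=0 (border '')
j=9 s[j]='b': π[9]=0 (border '')
j=10 s[j]='c': π[10]=0 (border '')
j=11 s[j]='b': π[11]=0 (border '')
j=12 s[j]='c': π[12]=0 (border '')
j=13 s[j]='a': π[13]=1 (border 'a')
j=14 s[j]='a': π[14]=2 (border 'aa')
j=15 s[j]='a': k: 2→1; π[15]=2 (border 'aa')
j=16 s[j]='c': π[16]=3 (border 'aac')
j=17 s[j]='a': π[17]=4 (border 'aaca')

[0, 1, 0, 1, 0, 0, 0, 0, 0, 0, 0, 0, 0, 1, 2, 2, 3, 4]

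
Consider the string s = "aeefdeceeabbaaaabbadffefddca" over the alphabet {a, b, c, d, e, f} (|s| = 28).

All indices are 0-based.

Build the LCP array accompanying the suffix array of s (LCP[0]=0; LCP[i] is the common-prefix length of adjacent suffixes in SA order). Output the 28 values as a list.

[0, 1, 3, 2, 1, 4, 1, 1, 0, 2, 1, 3, 0, 1, 0, 1, 1, 1, 0, 1, 1, 2, 1, 3, 0, 2, 1, 1]

sorted suffixes:
  #0 SA[0]=27  'a'
  #1 SA[1]=12  'aaaabbadffefddca'
  #2 SA[2]=13  'aaabbadffefddca'
  #3 SA[3]=14  'aabbadffefddca'
  #4 SA[4]=9  'abbaaaabbadffefddca'
  #5 SA[5]=15  'abbadffefddca'
  #6 SA[6]=18  'adffefddca'
  #7 SA[7]=0  'aeefdeceeabbaaaabbadffefddca'
  #8 SA[8]=11  'baaaabbadffefddca'
  #9 SA[9]=17  'badffefddca'
  #10 SA[10]=10  'bbaaaabbadffefddca'
  #11 SA[11]=16  'bbadffefddca'
  #12 SA[12]=26  'ca'
  #13 SA[13]=6  'ceeabbaaaabbadffefddca'
  #14 SA[14]=25  'dca'
  #15 SA[15]=24  'ddca'
  #16 SA[16]=4  'deceeabbaaaabbadffefddca'
  #17 SA[17]=19  'dffefddca'
  #18 SA[18]=8  'eabbaaaabbadffefddca'
  #19 SA[19]=5  'eceeabbaaaabbadffefddca'
  #20 SA[20]=7  'eeabbaaaabbadffefddca'
  #21 SA[21]=1  'eefdeceeabbaaaabbadffefddca'
  #22 SA[22]=22  'efddca'
  #23 SA[23]=2  'efdeceeabbaaaabbadffefddca'
  #24 SA[24]=23  'fddca'
  #25 SA[25]=3  'fdeceeabbaaaabbadffefddca'
  #26 SA[26]=21  'fefddca'
  #27 SA[27]=20  'ffefddca'

SA = [27, 12, 13, 14, 9, 15, 18, 0, 11, 17, 10, 16, 26, 6, 25, 24, 4, 19, 8, 5, 7, 1, 22, 2, 23, 3, 21, 20]
i: (SA[i-1],SA[i]) lcp shared
  1: (27,12) 1 'a'
  2: (12,13) 3 'aaa'
  3: (13,14) 2 'aa'
  4: (14,9) 1 'a'
  5: (9,15) 4 'abba'
  6: (15,18) 1 'a'
  7: (18,0) 1 'a'
  8: (0,11) 0 ''
  9: (11,17) 2 'ba'
  10: (17,10) 1 'b'
  11: (10,16) 3 'bba'
  12: (16,26) 0 ''
  13: (26,6) 1 'c'
  14: (6,25) 0 ''
  15: (25,24) 1 'd'
  16: (24,4) 1 'd'
  17: (4,19) 1 'd'
  18: (19,8) 0 ''
  19: (8,5) 1 'e'
  20: (5,7) 1 'e'
  21: (7,1) 2 'ee'
  22: (1,22) 1 'e'
  23: (22,2) 3 'efd'
  24: (2,23) 0 ''
  25: (23,3) 2 'fd'
  26: (3,21) 1 'f'
  27: (21,20) 1 'f'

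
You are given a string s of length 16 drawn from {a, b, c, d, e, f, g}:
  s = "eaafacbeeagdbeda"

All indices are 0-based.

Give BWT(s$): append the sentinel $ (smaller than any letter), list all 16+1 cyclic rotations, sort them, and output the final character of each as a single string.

rank  rotation           last
    0  $eaafacbeeagdbeda  a
    1  a$eaafacbeeagdbed  d
    2  aafacbeeagdbeda$e  e
    3  acbeeagdbeda$eaaf  f
    4  afacbeeagdbeda$ea  a
    5  agdbeda$eaafacbee  e
    6  beda$eaafacbeeagd  d
    7  beeagdbeda$eaafac  c
    8  cbeeagdbeda$eaafa  a
    9  da$eaafacbeeagdbe  e
   10  dbeda$eaafacbeeag  g
   11  eaafacbeeagdbeda$  $
   12  eagdbeda$eaafacbe  e
   13  eda$eaafacbeeagdb  b
   14  eeagdbeda$eaafacb  b
   15  facbeeagdbeda$eaa  a
   16  gdbeda$eaafacbeea  a

adefaedcaeg$ebbaa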